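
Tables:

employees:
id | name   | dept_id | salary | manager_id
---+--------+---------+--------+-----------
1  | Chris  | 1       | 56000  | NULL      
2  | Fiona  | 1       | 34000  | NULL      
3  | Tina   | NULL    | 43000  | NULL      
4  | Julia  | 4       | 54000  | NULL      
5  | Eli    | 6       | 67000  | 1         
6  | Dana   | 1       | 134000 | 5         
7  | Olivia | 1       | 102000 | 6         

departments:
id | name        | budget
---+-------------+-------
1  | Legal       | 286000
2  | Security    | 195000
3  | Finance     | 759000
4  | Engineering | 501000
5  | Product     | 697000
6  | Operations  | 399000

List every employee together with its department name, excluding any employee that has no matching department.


INNER JOIN keeps only employees rows whose dept_id matches an id in departments. Walk through each employee:
  - employee 1 (Chris): dept_id=1 -> matches Legal
  - employee 2 (Fiona): dept_id=1 -> matches Legal
  - employee 3 (Tina): dept_id=NULL, no match -> dropped
  - employee 4 (Julia): dept_id=4 -> matches Engineering
  - employee 5 (Eli): dept_id=6 -> matches Operations
  - employee 6 (Dana): dept_id=1 -> matches Legal
  - employee 7 (Olivia): dept_id=1 -> matches Legal
So 1 of 7 rows is dropped.

SQL:
SELECT a.name, b.name AS department
FROM employees a
INNER JOIN departments b ON a.dept_id = b.id

Result:
name   | department 
-------+------------
Chris  | Legal      
Fiona  | Legal      
Julia  | Engineering
Eli    | Operations 
Dana   | Legal      
Olivia | Legal      


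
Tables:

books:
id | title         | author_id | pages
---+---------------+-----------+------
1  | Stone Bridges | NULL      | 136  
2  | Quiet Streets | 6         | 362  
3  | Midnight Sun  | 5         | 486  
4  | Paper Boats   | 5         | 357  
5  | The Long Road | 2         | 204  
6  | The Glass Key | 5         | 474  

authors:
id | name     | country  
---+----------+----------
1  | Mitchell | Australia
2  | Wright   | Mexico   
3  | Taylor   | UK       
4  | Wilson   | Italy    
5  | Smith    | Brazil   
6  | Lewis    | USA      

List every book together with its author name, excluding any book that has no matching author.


INNER JOIN keeps only books rows whose author_id matches an id in authors. Walk through each book:
  - book 1 (Stone Bridges): author_id=NULL, no match -> dropped
  - book 2 (Quiet Streets): author_id=6 -> matches Lewis
  - book 3 (Midnight Sun): author_id=5 -> matches Smith
  - book 4 (Paper Boats): author_id=5 -> matches Smith
  - book 5 (The Long Road): author_id=2 -> matches Wright
  - book 6 (The Glass Key): author_id=5 -> matches Smith
So 1 of 6 rows is dropped.

SQL:
SELECT a.title, b.name AS author
FROM books a
INNER JOIN authors b ON a.author_id = b.id

Result:
title         | author
--------------+-------
Quiet Streets | Lewis 
Midnight Sun  | Smith 
Paper Boats   | Smith 
The Long Road | Wright
The Glass Key | Smith 


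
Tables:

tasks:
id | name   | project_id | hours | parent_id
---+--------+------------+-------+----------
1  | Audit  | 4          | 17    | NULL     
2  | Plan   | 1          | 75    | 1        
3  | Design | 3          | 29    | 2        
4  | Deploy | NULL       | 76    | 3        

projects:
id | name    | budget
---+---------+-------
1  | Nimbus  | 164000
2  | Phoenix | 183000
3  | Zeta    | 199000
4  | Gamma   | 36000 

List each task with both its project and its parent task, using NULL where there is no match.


Two LEFT JOINs from the same base table tasks: one to projects via project_id, one to tasks itself via parent_id. Both are LEFT so every task is preserved.
Match against projects:
  - task 1 (Audit): project_id=4 -> matches Gamma
  - task 2 (Plan): project_id=1 -> matches Nimbus
  - task 3 (Design): project_id=3 -> matches Zeta
  - task 4 (Deploy): project_id=NULL, no match -> kept with NULL
Match against tasks (self):
  - task 1 (Audit): parent_id=NULL -> NULL
  - task 2 (Plan): parent_id=1 -> Audit
  - task 3 (Design): parent_id=2 -> Plan
  - task 4 (Deploy): parent_id=3 -> Design

SQL:
SELECT a.name, b.name AS project, c.name AS parent
FROM tasks a
LEFT JOIN projects b ON a.project_id = b.id
LEFT JOIN tasks c ON a.parent_id = c.id

Result:
name   | project | parent
-------+---------+-------
Audit  | Gamma   | NULL  
Plan   | Nimbus  | Audit 
Design | Zeta    | Plan  
Deploy | NULL    | Design


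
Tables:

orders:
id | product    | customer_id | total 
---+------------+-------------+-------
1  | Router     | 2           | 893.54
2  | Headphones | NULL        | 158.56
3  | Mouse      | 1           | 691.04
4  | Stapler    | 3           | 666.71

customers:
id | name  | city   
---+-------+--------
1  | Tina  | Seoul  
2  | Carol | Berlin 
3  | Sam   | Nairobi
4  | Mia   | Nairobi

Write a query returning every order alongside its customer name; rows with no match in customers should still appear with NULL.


LEFT JOIN keeps every row from orders (the left table); where customer_id has no match in customers, the customer columns become NULL. Walk through each order:
  - order 1 (Router): customer_id=2 -> matches Carol
  - order 2 (Headphones): customer_id=NULL, no match -> kept with NULL
  - order 3 (Mouse): customer_id=1 -> matches Tina
  - order 4 (Stapler): customer_id=3 -> matches Sam
All 4 rows appear; 1 has NULL customer.

SQL:
SELECT a.product, b.name AS customer
FROM orders a
LEFT JOIN customers b ON a.customer_id = b.id

Result:
product    | customer
-----------+---------
Router     | Carol   
Headphones | NULL    
Mouse      | Tina    
Stapler    | Sam     


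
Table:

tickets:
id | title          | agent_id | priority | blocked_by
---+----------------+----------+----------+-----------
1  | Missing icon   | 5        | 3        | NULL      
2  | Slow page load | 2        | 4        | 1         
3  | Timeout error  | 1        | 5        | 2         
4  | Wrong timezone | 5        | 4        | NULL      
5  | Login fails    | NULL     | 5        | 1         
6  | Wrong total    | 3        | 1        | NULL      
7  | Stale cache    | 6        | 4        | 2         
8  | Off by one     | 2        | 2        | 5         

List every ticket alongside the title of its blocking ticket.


This is a self-join: tickets is joined to a second copy of itself, matching each row's blocked_by to another row's id. Use LEFT JOIN so rows with blocked_by=NULL are kept.
  - ticket 1 (Missing icon): blocked_by=NULL -> NULL
  - ticket 2 (Slow page load): blocked_by=1 -> Missing icon
  - ticket 3 (Timeout error): blocked_by=2 -> Slow page load
  - ticket 4 (Wrong timezone): blocked_by=NULL -> NULL
  - ticket 5 (Login fails): blocked_by=1 -> Missing icon
  - ticket 6 (Wrong total): blocked_by=NULL -> NULL
  - ticket 7 (Stale cache): blocked_by=2 -> Slow page load
  - ticket 8 (Off by one): blocked_by=5 -> Login fails

SQL:
SELECT a.title AS item, b.title AS blocked_by
FROM tickets a
LEFT JOIN tickets b ON a.blocked_by = b.id

Result:
item           | blocked_by    
---------------+---------------
Missing icon   | NULL          
Slow page load | Missing icon  
Timeout error  | Slow page load
Wrong timezone | NULL          
Login fails    | Missing icon  
Wrong total    | NULL          
Stale cache    | Slow page load
Off by one     | Login fails   


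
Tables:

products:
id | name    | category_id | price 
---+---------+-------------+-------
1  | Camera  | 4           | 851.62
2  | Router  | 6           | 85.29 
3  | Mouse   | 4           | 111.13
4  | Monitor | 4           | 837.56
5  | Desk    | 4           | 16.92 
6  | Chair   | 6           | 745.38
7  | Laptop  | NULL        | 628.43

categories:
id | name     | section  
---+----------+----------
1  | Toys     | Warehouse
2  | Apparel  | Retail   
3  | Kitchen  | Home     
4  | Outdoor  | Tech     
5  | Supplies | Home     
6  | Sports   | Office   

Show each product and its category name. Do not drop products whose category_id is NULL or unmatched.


LEFT JOIN keeps every row from products (the left table); where category_id has no match in categories, the category columns become NULL. Walk through each product:
  - product 1 (Camera): category_id=4 -> matches Outdoor
  - product 2 (Router): category_id=6 -> matches Sports
  - product 3 (Mouse): category_id=4 -> matches Outdoor
  - product 4 (Monitor): category_id=4 -> matches Outdoor
  - product 5 (Desk): category_id=4 -> matches Outdoor
  - product 6 (Chair): category_id=6 -> matches Sports
  - product 7 (Laptop): category_id=NULL, no match -> kept with NULL
All 7 rows appear; 1 has NULL category.

SQL:
SELECT a.name, b.name AS category
FROM products a
LEFT JOIN categories b ON a.category_id = b.id

Result:
name    | category
--------+---------
Camera  | Outdoor 
Router  | Sports  
Mouse   | Outdoor 
Monitor | Outdoor 
Desk    | Outdoor 
Chair   | Sports  
Laptop  | NULL    


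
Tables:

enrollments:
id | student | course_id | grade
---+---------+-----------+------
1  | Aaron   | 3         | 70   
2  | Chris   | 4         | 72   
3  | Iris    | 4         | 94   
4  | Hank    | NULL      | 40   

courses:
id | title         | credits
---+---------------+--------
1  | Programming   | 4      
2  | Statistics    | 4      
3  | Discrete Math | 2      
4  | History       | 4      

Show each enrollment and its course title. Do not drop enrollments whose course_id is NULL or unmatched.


LEFT JOIN keeps every row from enrollments (the left table); where course_id has no match in courses, the course columns become NULL. Walk through each enrollment:
  - enrollment 1 (Aaron): course_id=3 -> matches Discrete Math
  - enrollment 2 (Chris): course_id=4 -> matches History
  - enrollment 3 (Iris): course_id=4 -> matches History
  - enrollment 4 (Hank): course_id=NULL, no match -> kept with NULL
All 4 rows appear; 1 has NULL course.

SQL:
SELECT a.student, b.title AS course
FROM enrollments a
LEFT JOIN courses b ON a.course_id = b.id

Result:
student | course       
--------+--------------
Aaron   | Discrete Math
Chris   | History      
Iris    | History      
Hank    | NULL         


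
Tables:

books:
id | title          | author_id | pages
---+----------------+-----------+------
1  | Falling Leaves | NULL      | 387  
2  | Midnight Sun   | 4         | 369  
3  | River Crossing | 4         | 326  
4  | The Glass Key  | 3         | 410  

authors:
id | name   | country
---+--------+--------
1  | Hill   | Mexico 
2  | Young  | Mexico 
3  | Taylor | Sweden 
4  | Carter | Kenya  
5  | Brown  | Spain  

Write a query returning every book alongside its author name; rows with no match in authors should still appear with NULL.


LEFT JOIN keeps every row from books (the left table); where author_id has no match in authors, the author columns become NULL. Walk through each book:
  - book 1 (Falling Leaves): author_id=NULL, no match -> kept with NULL
  - book 2 (Midnight Sun): author_id=4 -> matches Carter
  - book 3 (River Crossing): author_id=4 -> matches Carter
  - book 4 (The Glass Key): author_id=3 -> matches Taylor
All 4 rows appear; 1 has NULL author.

SQL:
SELECT a.title, b.name AS author
FROM books a
LEFT JOIN authors b ON a.author_id = b.id

Result:
title          | author
---------------+-------
Falling Leaves | NULL  
Midnight Sun   | Carter
River Crossing | Carter
The Glass Key  | Taylor


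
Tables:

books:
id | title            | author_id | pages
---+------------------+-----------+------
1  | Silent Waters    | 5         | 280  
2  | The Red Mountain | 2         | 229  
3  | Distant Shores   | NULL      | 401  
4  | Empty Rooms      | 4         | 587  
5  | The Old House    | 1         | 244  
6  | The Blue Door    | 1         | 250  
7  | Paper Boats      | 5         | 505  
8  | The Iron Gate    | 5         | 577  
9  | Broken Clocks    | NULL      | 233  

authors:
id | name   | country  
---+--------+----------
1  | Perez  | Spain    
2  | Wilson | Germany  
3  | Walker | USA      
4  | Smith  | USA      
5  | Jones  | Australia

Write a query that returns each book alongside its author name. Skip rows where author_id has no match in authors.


INNER JOIN keeps only books rows whose author_id matches an id in authors. Walk through each book:
  - book 1 (Silent Waters): author_id=5 -> matches Jones
  - book 2 (The Red Mountain): author_id=2 -> matches Wilson
  - book 3 (Distant Shores): author_id=NULL, no match -> dropped
  - book 4 (Empty Rooms): author_id=4 -> matches Smith
  - book 5 (The Old House): author_id=1 -> matches Perez
  - book 6 (The Blue Door): author_id=1 -> matches Perez
  - book 7 (Paper Boats): author_id=5 -> matches Jones
  - book 8 (The Iron Gate): author_id=5 -> matches Jones
  - book 9 (Broken Clocks): author_id=NULL, no match -> dropped
So 2 of 9 rows are dropped.

SQL:
SELECT a.title, b.name AS author
FROM books a
INNER JOIN authors b ON a.author_id = b.id

Result:
title            | author
-----------------+-------
Silent Waters    | Jones 
The Red Mountain | Wilson
Empty Rooms      | Smith 
The Old House    | Perez 
The Blue Door    | Perez 
Paper Boats      | Jones 
The Iron Gate    | Jones 


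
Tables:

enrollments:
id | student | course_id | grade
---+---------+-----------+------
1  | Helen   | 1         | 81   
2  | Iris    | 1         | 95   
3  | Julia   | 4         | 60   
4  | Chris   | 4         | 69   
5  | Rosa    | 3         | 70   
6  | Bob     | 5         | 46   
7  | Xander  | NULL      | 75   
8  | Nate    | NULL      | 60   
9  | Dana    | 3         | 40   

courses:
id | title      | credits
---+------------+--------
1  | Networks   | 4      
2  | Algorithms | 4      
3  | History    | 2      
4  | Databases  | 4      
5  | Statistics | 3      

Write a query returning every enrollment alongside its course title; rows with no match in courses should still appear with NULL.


LEFT JOIN keeps every row from enrollments (the left table); where course_id has no match in courses, the course columns become NULL. Walk through each enrollment:
  - enrollment 1 (Helen): course_id=1 -> matches Networks
  - enrollment 2 (Iris): course_id=1 -> matches Networks
  - enrollment 3 (Julia): course_id=4 -> matches Databases
  - enrollment 4 (Chris): course_id=4 -> matches Databases
  - enrollment 5 (Rosa): course_id=3 -> matches History
  - enrollment 6 (Bob): course_id=5 -> matches Statistics
  - enrollment 7 (Xander): course_id=NULL, no match -> kept with NULL
  - enrollment 8 (Nate): course_id=NULL, no match -> kept with NULL
  - enrollment 9 (Dana): course_id=3 -> matches History
All 9 rows appear; 2 have NULL course.

SQL:
SELECT a.student, b.title AS course
FROM enrollments a
LEFT JOIN courses b ON a.course_id = b.id

Result:
student | course    
--------+-----------
Helen   | Networks  
Iris    | Networks  
Julia   | Databases 
Chris   | Databases 
Rosa    | History   
Bob     | Statistics
Xander  | NULL      
Nate    | NULL      
Dana    | History   


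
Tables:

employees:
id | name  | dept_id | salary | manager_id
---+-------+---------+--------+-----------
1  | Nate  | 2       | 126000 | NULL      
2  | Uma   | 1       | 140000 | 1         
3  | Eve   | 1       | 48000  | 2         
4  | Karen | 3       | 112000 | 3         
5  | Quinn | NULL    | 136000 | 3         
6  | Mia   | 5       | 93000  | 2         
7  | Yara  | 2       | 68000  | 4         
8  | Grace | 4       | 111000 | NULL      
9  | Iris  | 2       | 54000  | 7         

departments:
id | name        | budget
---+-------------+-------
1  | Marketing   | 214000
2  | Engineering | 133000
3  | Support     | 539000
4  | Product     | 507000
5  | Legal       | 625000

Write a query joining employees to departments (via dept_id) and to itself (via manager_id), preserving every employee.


Two LEFT JOINs from the same base table employees: one to departments via dept_id, one to employees itself via manager_id. Both are LEFT so every employee is preserved.
Match against departments:
  - employee 1 (Nate): dept_id=2 -> matches Engineering
  - employee 2 (Uma): dept_id=1 -> matches Marketing
  - employee 3 (Eve): dept_id=1 -> matches Marketing
  - employee 4 (Karen): dept_id=3 -> matches Support
  - employee 5 (Quinn): dept_id=NULL, no match -> kept with NULL
  - employee 6 (Mia): dept_id=5 -> matches Legal
  - employee 7 (Yara): dept_id=2 -> matches Engineering
  - employee 8 (Grace): dept_id=4 -> matches Product
  - employee 9 (Iris): dept_id=2 -> matches Engineering
Match against employees (self):
  - employee 1 (Nate): manager_id=NULL -> NULL
  - employee 2 (Uma): manager_id=1 -> Nate
  - employee 3 (Eve): manager_id=2 -> Uma
  - employee 4 (Karen): manager_id=3 -> Eve
  - employee 5 (Quinn): manager_id=3 -> Eve
  - employee 6 (Mia): manager_id=2 -> Uma
  - employee 7 (Yara): manager_id=4 -> Karen
  - employee 8 (Grace): manager_id=NULL -> NULL
  - employee 9 (Iris): manager_id=7 -> Yara

SQL:
SELECT a.name, b.name AS department, c.name AS manager
FROM employees a
LEFT JOIN departments b ON a.dept_id = b.id
LEFT JOIN employees c ON a.manager_id = c.id

Result:
name  | department  | manager
------+-------------+--------
Nate  | Engineering | NULL   
Uma   | Marketing   | Nate   
Eve   | Marketing   | Uma    
Karen | Support     | Eve    
Quinn | NULL        | Eve    
Mia   | Legal       | Uma    
Yara  | Engineering | Karen  
Grace | Product     | NULL   
Iris  | Engineering | Yara   


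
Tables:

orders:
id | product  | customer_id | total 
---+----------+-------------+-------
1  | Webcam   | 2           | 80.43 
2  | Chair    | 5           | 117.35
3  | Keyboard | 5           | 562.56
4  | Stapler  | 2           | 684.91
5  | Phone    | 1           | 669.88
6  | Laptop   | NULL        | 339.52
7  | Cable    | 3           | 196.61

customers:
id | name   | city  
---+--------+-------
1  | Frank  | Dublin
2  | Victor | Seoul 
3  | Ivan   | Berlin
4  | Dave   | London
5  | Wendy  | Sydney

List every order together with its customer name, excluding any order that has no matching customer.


INNER JOIN keeps only orders rows whose customer_id matches an id in customers. Walk through each order:
  - order 1 (Webcam): customer_id=2 -> matches Victor
  - order 2 (Chair): customer_id=5 -> matches Wendy
  - order 3 (Keyboard): customer_id=5 -> matches Wendy
  - order 4 (Stapler): customer_id=2 -> matches Victor
  - order 5 (Phone): customer_id=1 -> matches Frank
  - order 6 (Laptop): customer_id=NULL, no match -> dropped
  - order 7 (Cable): customer_id=3 -> matches Ivan
So 1 of 7 rows is dropped.

SQL:
SELECT a.product, b.name AS customer
FROM orders a
INNER JOIN customers b ON a.customer_id = b.id

Result:
product  | customer
---------+---------
Webcam   | Victor  
Chair    | Wendy   
Keyboard | Wendy   
Stapler  | Victor  
Phone    | Frank   
Cable    | Ivan    


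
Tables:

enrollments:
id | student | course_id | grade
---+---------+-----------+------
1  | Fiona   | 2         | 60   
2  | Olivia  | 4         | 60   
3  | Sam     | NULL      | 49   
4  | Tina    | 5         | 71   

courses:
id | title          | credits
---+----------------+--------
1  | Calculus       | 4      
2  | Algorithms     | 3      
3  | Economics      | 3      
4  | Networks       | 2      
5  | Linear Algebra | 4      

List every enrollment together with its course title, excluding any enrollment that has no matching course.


INNER JOIN keeps only enrollments rows whose course_id matches an id in courses. Walk through each enrollment:
  - enrollment 1 (Fiona): course_id=2 -> matches Algorithms
  - enrollment 2 (Olivia): course_id=4 -> matches Networks
  - enrollment 3 (Sam): course_id=NULL, no match -> dropped
  - enrollment 4 (Tina): course_id=5 -> matches Linear Algebra
So 1 of 4 rows is dropped.

SQL:
SELECT a.student, b.title AS course
FROM enrollments a
INNER JOIN courses b ON a.course_id = b.id

Result:
student | course        
--------+---------------
Fiona   | Algorithms    
Olivia  | Networks      
Tina    | Linear Algebra


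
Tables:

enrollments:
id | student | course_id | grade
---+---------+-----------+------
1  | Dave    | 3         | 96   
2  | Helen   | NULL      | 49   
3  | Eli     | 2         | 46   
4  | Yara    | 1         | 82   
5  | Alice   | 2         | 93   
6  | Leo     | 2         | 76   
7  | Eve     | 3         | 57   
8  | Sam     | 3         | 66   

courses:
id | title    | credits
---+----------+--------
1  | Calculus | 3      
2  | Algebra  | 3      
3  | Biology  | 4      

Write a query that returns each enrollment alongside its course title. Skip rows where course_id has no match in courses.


INNER JOIN keeps only enrollments rows whose course_id matches an id in courses. Walk through each enrollment:
  - enrollment 1 (Dave): course_id=3 -> matches Biology
  - enrollment 2 (Helen): course_id=NULL, no match -> dropped
  - enrollment 3 (Eli): course_id=2 -> matches Algebra
  - enrollment 4 (Yara): course_id=1 -> matches Calculus
  - enrollment 5 (Alice): course_id=2 -> matches Algebra
  - enrollment 6 (Leo): course_id=2 -> matches Algebra
  - enrollment 7 (Eve): course_id=3 -> matches Biology
  - enrollment 8 (Sam): course_id=3 -> matches Biology
So 1 of 8 rows is dropped.

SQL:
SELECT a.student, b.title AS course
FROM enrollments a
INNER JOIN courses b ON a.course_id = b.id

Result:
student | course  
--------+---------
Dave    | Biology 
Eli     | Algebra 
Yara    | Calculus
Alice   | Algebra 
Leo     | Algebra 
Eve     | Biology 
Sam     | Biology 


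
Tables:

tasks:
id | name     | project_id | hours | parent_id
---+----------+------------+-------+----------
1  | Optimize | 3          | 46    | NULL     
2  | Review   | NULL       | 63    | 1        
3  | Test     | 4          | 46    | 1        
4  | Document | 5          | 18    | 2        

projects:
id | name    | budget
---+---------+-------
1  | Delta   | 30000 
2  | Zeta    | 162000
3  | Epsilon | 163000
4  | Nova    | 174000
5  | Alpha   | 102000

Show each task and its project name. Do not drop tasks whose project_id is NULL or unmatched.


LEFT JOIN keeps every row from tasks (the left table); where project_id has no match in projects, the project columns become NULL. Walk through each task:
  - task 1 (Optimize): project_id=3 -> matches Epsilon
  - task 2 (Review): project_id=NULL, no match -> kept with NULL
  - task 3 (Test): project_id=4 -> matches Nova
  - task 4 (Document): project_id=5 -> matches Alpha
All 4 rows appear; 1 has NULL project.

SQL:
SELECT a.name, b.name AS project
FROM tasks a
LEFT JOIN projects b ON a.project_id = b.id

Result:
name     | project
---------+--------
Optimize | Epsilon
Review   | NULL   
Test     | Nova   
Document | Alpha  


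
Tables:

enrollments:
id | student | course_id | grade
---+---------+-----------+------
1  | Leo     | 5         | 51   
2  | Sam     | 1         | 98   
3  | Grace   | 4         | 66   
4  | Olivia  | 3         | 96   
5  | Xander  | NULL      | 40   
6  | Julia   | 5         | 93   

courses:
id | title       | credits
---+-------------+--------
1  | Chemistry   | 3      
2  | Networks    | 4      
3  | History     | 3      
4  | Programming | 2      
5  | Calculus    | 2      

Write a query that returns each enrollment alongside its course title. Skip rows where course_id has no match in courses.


INNER JOIN keeps only enrollments rows whose course_id matches an id in courses. Walk through each enrollment:
  - enrollment 1 (Leo): course_id=5 -> matches Calculus
  - enrollment 2 (Sam): course_id=1 -> matches Chemistry
  - enrollment 3 (Grace): course_id=4 -> matches Programming
  - enrollment 4 (Olivia): course_id=3 -> matches History
  - enrollment 5 (Xander): course_id=NULL, no match -> dropped
  - enrollment 6 (Julia): course_id=5 -> matches Calculus
So 1 of 6 rows is dropped.

SQL:
SELECT a.student, b.title AS course
FROM enrollments a
INNER JOIN courses b ON a.course_id = b.id

Result:
student | course     
--------+------------
Leo     | Calculus   
Sam     | Chemistry  
Grace   | Programming
Olivia  | History    
Julia   | Calculus   


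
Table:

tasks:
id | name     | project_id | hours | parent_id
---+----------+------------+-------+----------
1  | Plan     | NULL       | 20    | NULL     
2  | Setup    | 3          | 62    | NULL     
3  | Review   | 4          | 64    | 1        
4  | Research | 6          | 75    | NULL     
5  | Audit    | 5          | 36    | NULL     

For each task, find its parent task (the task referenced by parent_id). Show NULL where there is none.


This is a self-join: tasks is joined to a second copy of itself, matching each row's parent_id to another row's id. Use LEFT JOIN so rows with parent_id=NULL are kept.
  - task 1 (Plan): parent_id=NULL -> NULL
  - task 2 (Setup): parent_id=NULL -> NULL
  - task 3 (Review): parent_id=1 -> Plan
  - task 4 (Research): parent_id=NULL -> NULL
  - task 5 (Audit): parent_id=NULL -> NULL

SQL:
SELECT a.name AS item, b.name AS parent
FROM tasks a
LEFT JOIN tasks b ON a.parent_id = b.id

Result:
item     | parent
---------+-------
Plan     | NULL  
Setup    | NULL  
Review   | Plan  
Research | NULL  
Audit    | NULL  


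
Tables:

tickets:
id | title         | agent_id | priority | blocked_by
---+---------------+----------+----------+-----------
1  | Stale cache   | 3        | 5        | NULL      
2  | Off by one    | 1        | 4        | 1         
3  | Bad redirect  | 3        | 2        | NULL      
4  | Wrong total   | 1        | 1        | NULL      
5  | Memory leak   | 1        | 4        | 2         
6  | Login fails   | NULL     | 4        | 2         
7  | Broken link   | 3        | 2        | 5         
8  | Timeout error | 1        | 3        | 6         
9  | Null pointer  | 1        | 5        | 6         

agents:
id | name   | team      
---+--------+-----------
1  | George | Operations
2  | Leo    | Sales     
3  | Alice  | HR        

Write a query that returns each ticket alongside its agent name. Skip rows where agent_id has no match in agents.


INNER JOIN keeps only tickets rows whose agent_id matches an id in agents. Walk through each ticket:
  - ticket 1 (Stale cache): agent_id=3 -> matches Alice
  - ticket 2 (Off by one): agent_id=1 -> matches George
  - ticket 3 (Bad redirect): agent_id=3 -> matches Alice
  - ticket 4 (Wrong total): agent_id=1 -> matches George
  - ticket 5 (Memory leak): agent_id=1 -> matches George
  - ticket 6 (Login fails): agent_id=NULL, no match -> dropped
  - ticket 7 (Broken link): agent_id=3 -> matches Alice
  - ticket 8 (Timeout error): agent_id=1 -> matches George
  - ticket 9 (Null pointer): agent_id=1 -> matches George
So 1 of 9 rows is dropped.

SQL:
SELECT a.title, b.name AS agent
FROM tickets a
INNER JOIN agents b ON a.agent_id = b.id

Result:
title         | agent 
--------------+-------
Stale cache   | Alice 
Off by one    | George
Bad redirect  | Alice 
Wrong total   | George
Memory leak   | George
Broken link   | Alice 
Timeout error | George
Null pointer  | George


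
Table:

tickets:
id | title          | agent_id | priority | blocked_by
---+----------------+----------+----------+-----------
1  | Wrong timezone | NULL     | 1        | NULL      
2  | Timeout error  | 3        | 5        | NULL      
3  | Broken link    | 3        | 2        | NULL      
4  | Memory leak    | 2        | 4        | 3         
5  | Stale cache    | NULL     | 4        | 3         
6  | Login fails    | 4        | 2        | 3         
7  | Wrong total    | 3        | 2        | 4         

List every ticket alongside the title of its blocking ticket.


This is a self-join: tickets is joined to a second copy of itself, matching each row's blocked_by to another row's id. Use LEFT JOIN so rows with blocked_by=NULL are kept.
  - ticket 1 (Wrong timezone): blocked_by=NULL -> NULL
  - ticket 2 (Timeout error): blocked_by=NULL -> NULL
  - ticket 3 (Broken link): blocked_by=NULL -> NULL
  - ticket 4 (Memory leak): blocked_by=3 -> Broken link
  - ticket 5 (Stale cache): blocked_by=3 -> Broken link
  - ticket 6 (Login fails): blocked_by=3 -> Broken link
  - ticket 7 (Wrong total): blocked_by=4 -> Memory leak

SQL:
SELECT a.title AS item, b.title AS blocked_by
FROM tickets a
LEFT JOIN tickets b ON a.blocked_by = b.id

Result:
item           | blocked_by 
---------------+------------
Wrong timezone | NULL       
Timeout error  | NULL       
Broken link    | NULL       
Memory leak    | Broken link
Stale cache    | Broken link
Login fails    | Broken link
Wrong total    | Memory leak


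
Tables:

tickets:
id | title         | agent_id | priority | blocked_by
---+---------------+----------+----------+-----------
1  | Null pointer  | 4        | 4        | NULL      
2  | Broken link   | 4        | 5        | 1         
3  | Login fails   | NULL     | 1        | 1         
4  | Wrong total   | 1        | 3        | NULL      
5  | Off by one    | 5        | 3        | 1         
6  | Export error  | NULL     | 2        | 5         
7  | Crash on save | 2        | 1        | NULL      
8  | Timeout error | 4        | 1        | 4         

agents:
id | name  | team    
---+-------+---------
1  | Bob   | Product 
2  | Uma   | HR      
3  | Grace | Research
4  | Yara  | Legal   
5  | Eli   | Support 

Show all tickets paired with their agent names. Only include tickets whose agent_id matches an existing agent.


INNER JOIN keeps only tickets rows whose agent_id matches an id in agents. Walk through each ticket:
  - ticket 1 (Null pointer): agent_id=4 -> matches Yara
  - ticket 2 (Broken link): agent_id=4 -> matches Yara
  - ticket 3 (Login fails): agent_id=NULL, no match -> dropped
  - ticket 4 (Wrong total): agent_id=1 -> matches Bob
  - ticket 5 (Off by one): agent_id=5 -> matches Eli
  - ticket 6 (Export error): agent_id=NULL, no match -> dropped
  - ticket 7 (Crash on save): agent_id=2 -> matches Uma
  - ticket 8 (Timeout error): agent_id=4 -> matches Yara
So 2 of 8 rows are dropped.

SQL:
SELECT a.title, b.name AS agent
FROM tickets a
INNER JOIN agents b ON a.agent_id = b.id

Result:
title         | agent
--------------+------
Null pointer  | Yara 
Broken link   | Yara 
Wrong total   | Bob  
Off by one    | Eli  
Crash on save | Uma  
Timeout error | Yara 


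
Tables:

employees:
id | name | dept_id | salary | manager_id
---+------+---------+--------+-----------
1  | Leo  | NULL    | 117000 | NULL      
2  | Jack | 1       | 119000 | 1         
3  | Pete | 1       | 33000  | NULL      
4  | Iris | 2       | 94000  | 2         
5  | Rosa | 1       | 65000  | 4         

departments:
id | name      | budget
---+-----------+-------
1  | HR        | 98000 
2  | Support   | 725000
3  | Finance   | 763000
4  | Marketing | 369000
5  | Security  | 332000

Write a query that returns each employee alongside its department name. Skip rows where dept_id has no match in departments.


INNER JOIN keeps only employees rows whose dept_id matches an id in departments. Walk through each employee:
  - employee 1 (Leo): dept_id=NULL, no match -> dropped
  - employee 2 (Jack): dept_id=1 -> matches HR
  - employee 3 (Pete): dept_id=1 -> matches HR
  - employee 4 (Iris): dept_id=2 -> matches Support
  - employee 5 (Rosa): dept_id=1 -> matches HR
So 1 of 5 rows is dropped.

SQL:
SELECT a.name, b.name AS department
FROM employees a
INNER JOIN departments b ON a.dept_id = b.id

Result:
name | department
-----+-----------
Jack | HR        
Pete | HR        
Iris | Support   
Rosa | HR        


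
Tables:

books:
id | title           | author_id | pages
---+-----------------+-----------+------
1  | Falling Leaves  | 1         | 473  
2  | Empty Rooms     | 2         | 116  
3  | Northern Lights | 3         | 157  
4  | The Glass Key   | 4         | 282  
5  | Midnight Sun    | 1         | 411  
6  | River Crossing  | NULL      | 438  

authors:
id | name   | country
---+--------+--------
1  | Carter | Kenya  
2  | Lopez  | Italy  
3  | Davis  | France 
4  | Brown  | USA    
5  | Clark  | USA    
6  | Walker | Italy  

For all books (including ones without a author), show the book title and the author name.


LEFT JOIN keeps every row from books (the left table); where author_id has no match in authors, the author columns become NULL. Walk through each book:
  - book 1 (Falling Leaves): author_id=1 -> matches Carter
  - book 2 (Empty Rooms): author_id=2 -> matches Lopez
  - book 3 (Northern Lights): author_id=3 -> matches Davis
  - book 4 (The Glass Key): author_id=4 -> matches Brown
  - book 5 (Midnight Sun): author_id=1 -> matches Carter
  - book 6 (River Crossing): author_id=NULL, no match -> kept with NULL
All 6 rows appear; 1 has NULL author.

SQL:
SELECT a.title, b.name AS author
FROM books a
LEFT JOIN authors b ON a.author_id = b.id

Result:
title           | author
----------------+-------
Falling Leaves  | Carter
Empty Rooms     | Lopez 
Northern Lights | Davis 
The Glass Key   | Brown 
Midnight Sun    | Carter
River Crossing  | NULL  


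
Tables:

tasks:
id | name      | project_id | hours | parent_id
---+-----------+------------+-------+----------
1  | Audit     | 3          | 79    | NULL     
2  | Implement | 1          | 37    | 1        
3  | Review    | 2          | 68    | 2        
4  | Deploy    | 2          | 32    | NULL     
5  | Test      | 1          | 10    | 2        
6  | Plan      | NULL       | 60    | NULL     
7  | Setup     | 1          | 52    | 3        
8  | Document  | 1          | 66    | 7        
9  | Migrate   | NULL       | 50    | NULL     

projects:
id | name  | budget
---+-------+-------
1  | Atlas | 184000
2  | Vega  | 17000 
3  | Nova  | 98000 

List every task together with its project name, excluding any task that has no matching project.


INNER JOIN keeps only tasks rows whose project_id matches an id in projects. Walk through each task:
  - task 1 (Audit): project_id=3 -> matches Nova
  - task 2 (Implement): project_id=1 -> matches Atlas
  - task 3 (Review): project_id=2 -> matches Vega
  - task 4 (Deploy): project_id=2 -> matches Vega
  - task 5 (Test): project_id=1 -> matches Atlas
  - task 6 (Plan): project_id=NULL, no match -> dropped
  - task 7 (Setup): project_id=1 -> matches Atlas
  - task 8 (Document): project_id=1 -> matches Atlas
  - task 9 (Migrate): project_id=NULL, no match -> dropped
So 2 of 9 rows are dropped.

SQL:
SELECT a.name, b.name AS project
FROM tasks a
INNER JOIN projects b ON a.project_id = b.id

Result:
name      | project
----------+--------
Audit     | Nova   
Implement | Atlas  
Review    | Vega   
Deploy    | Vega   
Test      | Atlas  
Setup     | Atlas  
Document  | Atlas  


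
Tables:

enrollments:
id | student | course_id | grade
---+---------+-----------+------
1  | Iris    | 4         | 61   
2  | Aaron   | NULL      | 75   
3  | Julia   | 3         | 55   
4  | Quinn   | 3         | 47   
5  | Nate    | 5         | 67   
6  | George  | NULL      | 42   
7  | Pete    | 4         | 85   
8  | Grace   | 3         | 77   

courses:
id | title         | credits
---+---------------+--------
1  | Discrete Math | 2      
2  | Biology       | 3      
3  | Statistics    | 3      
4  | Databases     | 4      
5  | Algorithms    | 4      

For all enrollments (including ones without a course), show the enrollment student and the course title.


LEFT JOIN keeps every row from enrollments (the left table); where course_id has no match in courses, the course columns become NULL. Walk through each enrollment:
  - enrollment 1 (Iris): course_id=4 -> matches Databases
  - enrollment 2 (Aaron): course_id=NULL, no match -> kept with NULL
  - enrollment 3 (Julia): course_id=3 -> matches Statistics
  - enrollment 4 (Quinn): course_id=3 -> matches Statistics
  - enrollment 5 (Nate): course_id=5 -> matches Algorithms
  - enrollment 6 (George): course_id=NULL, no match -> kept with NULL
  - enrollment 7 (Pete): course_id=4 -> matches Databases
  - enrollment 8 (Grace): course_id=3 -> matches Statistics
All 8 rows appear; 2 have NULL course.

SQL:
SELECT a.student, b.title AS course
FROM enrollments a
LEFT JOIN courses b ON a.course_id = b.id

Result:
student | course    
--------+-----------
Iris    | Databases 
Aaron   | NULL      
Julia   | Statistics
Quinn   | Statistics
Nate    | Algorithms
George  | NULL      
Pete    | Databases 
Grace   | Statistics


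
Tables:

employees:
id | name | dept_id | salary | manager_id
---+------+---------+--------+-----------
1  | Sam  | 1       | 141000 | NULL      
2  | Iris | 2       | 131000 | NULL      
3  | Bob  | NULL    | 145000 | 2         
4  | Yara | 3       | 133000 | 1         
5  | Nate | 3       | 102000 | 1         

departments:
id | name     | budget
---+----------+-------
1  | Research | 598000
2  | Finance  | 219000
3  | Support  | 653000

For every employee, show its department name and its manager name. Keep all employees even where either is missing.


Two LEFT JOINs from the same base table employees: one to departments via dept_id, one to employees itself via manager_id. Both are LEFT so every employee is preserved.
Match against departments:
  - employee 1 (Sam): dept_id=1 -> matches Research
  - employee 2 (Iris): dept_id=2 -> matches Finance
  - employee 3 (Bob): dept_id=NULL, no match -> kept with NULL
  - employee 4 (Yara): dept_id=3 -> matches Support
  - employee 5 (Nate): dept_id=3 -> matches Support
Match against employees (self):
  - employee 1 (Sam): manager_id=NULL -> NULL
  - employee 2 (Iris): manager_id=NULL -> NULL
  - employee 3 (Bob): manager_id=2 -> Iris
  - employee 4 (Yara): manager_id=1 -> Sam
  - employee 5 (Nate): manager_id=1 -> Sam

SQL:
SELECT a.name, b.name AS department, c.name AS manager
FROM employees a
LEFT JOIN departments b ON a.dept_id = b.id
LEFT JOIN employees c ON a.manager_id = c.id

Result:
name | department | manager
-----+------------+--------
Sam  | Research   | NULL   
Iris | Finance    | NULL   
Bob  | NULL       | Iris   
Yara | Support    | Sam    
Nate | Support    | Sam    


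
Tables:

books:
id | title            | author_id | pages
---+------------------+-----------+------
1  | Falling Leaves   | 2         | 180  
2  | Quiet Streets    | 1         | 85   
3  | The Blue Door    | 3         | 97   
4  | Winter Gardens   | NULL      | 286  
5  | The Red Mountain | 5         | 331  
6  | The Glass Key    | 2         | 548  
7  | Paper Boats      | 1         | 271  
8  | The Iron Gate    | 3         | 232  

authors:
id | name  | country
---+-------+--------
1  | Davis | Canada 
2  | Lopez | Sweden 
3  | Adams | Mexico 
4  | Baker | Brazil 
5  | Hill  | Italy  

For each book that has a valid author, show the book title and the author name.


INNER JOIN keeps only books rows whose author_id matches an id in authors. Walk through each book:
  - book 1 (Falling Leaves): author_id=2 -> matches Lopez
  - book 2 (Quiet Streets): author_id=1 -> matches Davis
  - book 3 (The Blue Door): author_id=3 -> matches Adams
  - book 4 (Winter Gardens): author_id=NULL, no match -> dropped
  - book 5 (The Red Mountain): author_id=5 -> matches Hill
  - book 6 (The Glass Key): author_id=2 -> matches Lopez
  - book 7 (Paper Boats): author_id=1 -> matches Davis
  - book 8 (The Iron Gate): author_id=3 -> matches Adams
So 1 of 8 rows is dropped.

SQL:
SELECT a.title, b.name AS author
FROM books a
INNER JOIN authors b ON a.author_id = b.id

Result:
title            | author
-----------------+-------
Falling Leaves   | Lopez 
Quiet Streets    | Davis 
The Blue Door    | Adams 
The Red Mountain | Hill  
The Glass Key    | Lopez 
Paper Boats      | Davis 
The Iron Gate    | Adams 


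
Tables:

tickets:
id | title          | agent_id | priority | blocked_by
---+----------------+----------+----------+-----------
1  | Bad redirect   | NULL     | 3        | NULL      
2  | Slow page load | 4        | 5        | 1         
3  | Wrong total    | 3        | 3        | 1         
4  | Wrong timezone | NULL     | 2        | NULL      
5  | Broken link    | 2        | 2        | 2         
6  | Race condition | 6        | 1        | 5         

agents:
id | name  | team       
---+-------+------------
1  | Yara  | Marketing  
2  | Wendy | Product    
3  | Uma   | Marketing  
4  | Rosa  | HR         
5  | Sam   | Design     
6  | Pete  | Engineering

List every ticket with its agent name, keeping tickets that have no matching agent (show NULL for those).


LEFT JOIN keeps every row from tickets (the left table); where agent_id has no match in agents, the agent columns become NULL. Walk through each ticket:
  - ticket 1 (Bad redirect): agent_id=NULL, no match -> kept with NULL
  - ticket 2 (Slow page load): agent_id=4 -> matches Rosa
  - ticket 3 (Wrong total): agent_id=3 -> matches Uma
  - ticket 4 (Wrong timezone): agent_id=NULL, no match -> kept with NULL
  - ticket 5 (Broken link): agent_id=2 -> matches Wendy
  - ticket 6 (Race condition): agent_id=6 -> matches Pete
All 6 rows appear; 2 have NULL agent.

SQL:
SELECT a.title, b.name AS agent
FROM tickets a
LEFT JOIN agents b ON a.agent_id = b.id

Result:
title          | agent
---------------+------
Bad redirect   | NULL 
Slow page load | Rosa 
Wrong total    | Uma  
Wrong timezone | NULL 
Broken link    | Wendy
Race condition | Pete 
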